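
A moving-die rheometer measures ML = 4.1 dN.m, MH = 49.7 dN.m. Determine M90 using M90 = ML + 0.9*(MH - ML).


M90 = ML + 0.9 * (MH - ML)
M90 = 4.1 + 0.9 * (49.7 - 4.1)
M90 = 4.1 + 0.9 * 45.6
M90 = 45.14 dN.m

45.14 dN.m


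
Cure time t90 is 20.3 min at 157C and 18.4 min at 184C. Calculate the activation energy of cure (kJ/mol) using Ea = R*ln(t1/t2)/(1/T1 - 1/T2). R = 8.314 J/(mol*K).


T1 = 430.15 K, T2 = 457.15 K
1/T1 - 1/T2 = 1.3730e-04
ln(t1/t2) = ln(20.3/18.4) = 0.0983
Ea = 8.314 * 0.0983 / 1.3730e-04 = 5950.4093 J/mol
Ea = 5.95 kJ/mol

5.95 kJ/mol


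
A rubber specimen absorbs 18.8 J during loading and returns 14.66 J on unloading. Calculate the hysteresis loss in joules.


Hysteresis loss = loading - unloading
= 18.8 - 14.66
= 4.14 J

4.14 J


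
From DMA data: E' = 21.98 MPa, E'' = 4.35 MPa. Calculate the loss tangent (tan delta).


tan delta = E'' / E'
= 4.35 / 21.98
= 0.1979

tan delta = 0.1979


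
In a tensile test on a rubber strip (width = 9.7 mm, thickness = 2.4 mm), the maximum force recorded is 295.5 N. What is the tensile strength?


Area = width * thickness = 9.7 * 2.4 = 23.28 mm^2
TS = force / area = 295.5 / 23.28 = 12.69 MPa

12.69 MPa


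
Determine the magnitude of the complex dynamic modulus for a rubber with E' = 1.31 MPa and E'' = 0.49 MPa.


|E*| = sqrt(E'^2 + E''^2)
= sqrt(1.31^2 + 0.49^2)
= sqrt(1.7161 + 0.2401)
= 1.399 MPa

1.399 MPa


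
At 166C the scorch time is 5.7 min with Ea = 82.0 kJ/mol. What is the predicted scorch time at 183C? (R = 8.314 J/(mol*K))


Convert temperatures: T1 = 166 + 273.15 = 439.15 K, T2 = 183 + 273.15 = 456.15 K
ts2_new = 5.7 * exp(82000 / 8.314 * (1/456.15 - 1/439.15))
1/T2 - 1/T1 = -8.4865e-05
ts2_new = 2.47 min

2.47 min


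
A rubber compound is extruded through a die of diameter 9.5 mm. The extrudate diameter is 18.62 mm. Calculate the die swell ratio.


Die swell ratio = D_extrudate / D_die
= 18.62 / 9.5
= 1.96

Die swell = 1.96


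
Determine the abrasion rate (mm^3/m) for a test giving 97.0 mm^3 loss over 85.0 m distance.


Rate = volume_loss / distance
= 97.0 / 85.0
= 1.141 mm^3/m

1.141 mm^3/m


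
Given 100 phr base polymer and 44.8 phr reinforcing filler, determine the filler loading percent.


Filler % = filler / (rubber + filler) * 100
= 44.8 / (100 + 44.8) * 100
= 44.8 / 144.8 * 100
= 30.94%

30.94%


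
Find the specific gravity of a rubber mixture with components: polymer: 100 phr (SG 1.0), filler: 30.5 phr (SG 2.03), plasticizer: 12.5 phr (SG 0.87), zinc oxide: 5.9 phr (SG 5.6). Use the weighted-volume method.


Sum of weights = 148.9
Volume contributions:
  polymer: 100/1.0 = 100.0000
  filler: 30.5/2.03 = 15.0246
  plasticizer: 12.5/0.87 = 14.3678
  zinc oxide: 5.9/5.6 = 1.0536
Sum of volumes = 130.4460
SG = 148.9 / 130.4460 = 1.141

SG = 1.141


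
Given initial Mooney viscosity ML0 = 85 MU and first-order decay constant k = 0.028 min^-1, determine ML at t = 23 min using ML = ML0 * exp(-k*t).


ML = ML0 * exp(-k * t)
ML = 85 * exp(-0.028 * 23)
ML = 85 * 0.5252
ML = 44.64 MU

44.64 MU


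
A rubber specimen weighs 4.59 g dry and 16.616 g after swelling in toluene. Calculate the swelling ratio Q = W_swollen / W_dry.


Q = W_swollen / W_dry
Q = 16.616 / 4.59
Q = 3.62

Q = 3.62


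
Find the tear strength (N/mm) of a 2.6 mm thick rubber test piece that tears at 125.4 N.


Tear strength = force / thickness
= 125.4 / 2.6
= 48.23 N/mm

48.23 N/mm


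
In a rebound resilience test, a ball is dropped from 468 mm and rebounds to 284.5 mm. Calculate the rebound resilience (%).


Resilience = h_rebound / h_drop * 100
= 284.5 / 468 * 100
= 60.8%

60.8%


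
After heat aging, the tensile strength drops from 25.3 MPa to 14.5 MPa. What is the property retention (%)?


Retention = aged / original * 100
= 14.5 / 25.3 * 100
= 57.3%

57.3%


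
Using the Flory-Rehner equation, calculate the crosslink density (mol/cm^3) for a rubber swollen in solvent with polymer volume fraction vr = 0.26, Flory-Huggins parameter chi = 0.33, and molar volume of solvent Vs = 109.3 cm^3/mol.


ln(1 - vr) = ln(1 - 0.26) = -0.3011
Numerator = -((-0.3011) + 0.26 + 0.33 * 0.26^2) = 0.0188
Denominator = 109.3 * (0.26^(1/3) - 0.26/2) = 55.5518
nu = 0.0188 / 55.5518 = 3.3837e-04 mol/cm^3

3.3837e-04 mol/cm^3


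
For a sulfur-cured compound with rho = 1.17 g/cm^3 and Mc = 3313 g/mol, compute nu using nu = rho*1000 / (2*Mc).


nu = rho * 1000 / (2 * Mc)
nu = 1.17 * 1000 / (2 * 3313)
nu = 1170.0 / 6626
nu = 0.1766 mol/L

0.1766 mol/L


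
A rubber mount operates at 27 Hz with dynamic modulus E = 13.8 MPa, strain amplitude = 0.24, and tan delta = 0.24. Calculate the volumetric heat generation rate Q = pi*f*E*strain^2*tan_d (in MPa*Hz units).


Q = pi * f * E * strain^2 * tan_d
= pi * 27 * 13.8 * 0.24^2 * 0.24
= pi * 27 * 13.8 * 0.0576 * 0.24
= 16.1818

Q = 16.1818


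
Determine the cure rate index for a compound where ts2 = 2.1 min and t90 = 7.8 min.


CRI = 100 / (t90 - ts2)
= 100 / (7.8 - 2.1)
= 100 / 5.7
= 17.54 min^-1

17.54 min^-1


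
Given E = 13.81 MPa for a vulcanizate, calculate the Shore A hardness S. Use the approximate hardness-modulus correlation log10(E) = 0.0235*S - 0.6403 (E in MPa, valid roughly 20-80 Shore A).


log10(E) = 0.0235*S - 0.6403  =>  S = (log10(E) + 0.6403) / 0.0235
log10(13.81) = 1.140194
S = (1.140194 + 0.6403) / 0.0235 = 1.780494 / 0.0235
S = 75.8

Shore A = 75.8


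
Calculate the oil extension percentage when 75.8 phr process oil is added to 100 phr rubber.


Oil % = oil / (100 + oil) * 100
= 75.8 / (100 + 75.8) * 100
= 75.8 / 175.8 * 100
= 43.12%

43.12%


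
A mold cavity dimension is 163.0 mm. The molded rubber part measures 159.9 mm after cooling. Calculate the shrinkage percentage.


Shrinkage = (mold - part) / mold * 100
= (163.0 - 159.9) / 163.0 * 100
= 3.1 / 163.0 * 100
= 1.9%

1.9%


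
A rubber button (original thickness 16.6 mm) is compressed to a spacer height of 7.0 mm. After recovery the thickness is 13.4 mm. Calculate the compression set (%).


CS = (t0 - recovered) / (t0 - ts) * 100
= (16.6 - 13.4) / (16.6 - 7.0) * 100
= 3.2 / 9.6 * 100
= 33.3%

33.3%


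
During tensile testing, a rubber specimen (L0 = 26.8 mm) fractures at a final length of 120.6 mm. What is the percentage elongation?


Elongation = (Lf - L0) / L0 * 100
= (120.6 - 26.8) / 26.8 * 100
= 93.8 / 26.8 * 100
= 350.0%

350.0%


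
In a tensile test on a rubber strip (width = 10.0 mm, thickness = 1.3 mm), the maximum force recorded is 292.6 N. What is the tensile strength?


Area = width * thickness = 10.0 * 1.3 = 13.0 mm^2
TS = force / area = 292.6 / 13.0 = 22.51 MPa

22.51 MPa


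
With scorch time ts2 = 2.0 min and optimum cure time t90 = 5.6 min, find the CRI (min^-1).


CRI = 100 / (t90 - ts2)
= 100 / (5.6 - 2.0)
= 100 / 3.6
= 27.78 min^-1

27.78 min^-1


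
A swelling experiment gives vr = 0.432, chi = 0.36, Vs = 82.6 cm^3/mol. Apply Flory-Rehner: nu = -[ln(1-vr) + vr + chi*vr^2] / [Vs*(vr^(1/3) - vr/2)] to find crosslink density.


ln(1 - vr) = ln(1 - 0.432) = -0.5656
Numerator = -((-0.5656) + 0.432 + 0.36 * 0.432^2) = 0.0664
Denominator = 82.6 * (0.432^(1/3) - 0.432/2) = 44.6001
nu = 0.0664 / 44.6001 = 0.0015 mol/cm^3

0.0015 mol/cm^3


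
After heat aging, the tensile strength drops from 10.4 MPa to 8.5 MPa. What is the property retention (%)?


Retention = aged / original * 100
= 8.5 / 10.4 * 100
= 81.7%

81.7%


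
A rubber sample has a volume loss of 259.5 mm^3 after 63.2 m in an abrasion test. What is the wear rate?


Rate = volume_loss / distance
= 259.5 / 63.2
= 4.106 mm^3/m

4.106 mm^3/m


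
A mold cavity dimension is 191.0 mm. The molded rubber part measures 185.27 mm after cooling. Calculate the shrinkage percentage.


Shrinkage = (mold - part) / mold * 100
= (191.0 - 185.27) / 191.0 * 100
= 5.73 / 191.0 * 100
= 3.0%

3.0%


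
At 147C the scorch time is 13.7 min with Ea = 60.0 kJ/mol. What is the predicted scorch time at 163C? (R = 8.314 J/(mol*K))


Convert temperatures: T1 = 147 + 273.15 = 420.15 K, T2 = 163 + 273.15 = 436.15 K
ts2_new = 13.7 * exp(60000 / 8.314 * (1/436.15 - 1/420.15))
1/T2 - 1/T1 = -8.7313e-05
ts2_new = 7.3 min

7.3 min


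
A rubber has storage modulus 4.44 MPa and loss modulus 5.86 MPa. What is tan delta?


tan delta = E'' / E'
= 5.86 / 4.44
= 1.3198

tan delta = 1.3198


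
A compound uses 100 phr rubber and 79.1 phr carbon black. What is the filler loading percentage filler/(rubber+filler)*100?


Filler % = filler / (rubber + filler) * 100
= 79.1 / (100 + 79.1) * 100
= 79.1 / 179.1 * 100
= 44.17%

44.17%


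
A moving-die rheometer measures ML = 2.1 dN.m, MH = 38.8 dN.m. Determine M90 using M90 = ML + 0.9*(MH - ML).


M90 = ML + 0.9 * (MH - ML)
M90 = 2.1 + 0.9 * (38.8 - 2.1)
M90 = 2.1 + 0.9 * 36.7
M90 = 35.13 dN.m

35.13 dN.m


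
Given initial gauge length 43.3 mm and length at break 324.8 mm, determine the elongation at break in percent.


Elongation = (Lf - L0) / L0 * 100
= (324.8 - 43.3) / 43.3 * 100
= 281.5 / 43.3 * 100
= 650.1%

650.1%


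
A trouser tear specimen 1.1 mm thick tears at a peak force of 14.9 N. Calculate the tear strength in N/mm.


Tear strength = force / thickness
= 14.9 / 1.1
= 13.55 N/mm

13.55 N/mm


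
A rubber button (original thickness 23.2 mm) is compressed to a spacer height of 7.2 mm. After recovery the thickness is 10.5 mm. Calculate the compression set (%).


CS = (t0 - recovered) / (t0 - ts) * 100
= (23.2 - 10.5) / (23.2 - 7.2) * 100
= 12.7 / 16.0 * 100
= 79.4%

79.4%


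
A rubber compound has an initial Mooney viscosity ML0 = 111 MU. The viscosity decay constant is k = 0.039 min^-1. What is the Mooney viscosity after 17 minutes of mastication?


ML = ML0 * exp(-k * t)
ML = 111 * exp(-0.039 * 17)
ML = 111 * 0.5153
ML = 57.2 MU

57.2 MU


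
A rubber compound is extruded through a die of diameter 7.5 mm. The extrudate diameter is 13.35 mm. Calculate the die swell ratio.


Die swell ratio = D_extrudate / D_die
= 13.35 / 7.5
= 1.78

Die swell = 1.78


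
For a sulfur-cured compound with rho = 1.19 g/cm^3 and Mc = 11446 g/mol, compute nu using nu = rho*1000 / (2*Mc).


nu = rho * 1000 / (2 * Mc)
nu = 1.19 * 1000 / (2 * 11446)
nu = 1190.0 / 22892
nu = 0.0520 mol/L

0.0520 mol/L


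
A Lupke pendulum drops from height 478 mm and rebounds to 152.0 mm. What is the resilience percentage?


Resilience = h_rebound / h_drop * 100
= 152.0 / 478 * 100
= 31.8%

31.8%


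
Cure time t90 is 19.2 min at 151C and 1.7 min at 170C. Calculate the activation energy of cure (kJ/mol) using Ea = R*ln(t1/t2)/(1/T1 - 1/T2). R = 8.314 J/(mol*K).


T1 = 424.15 K, T2 = 443.15 K
1/T1 - 1/T2 = 1.0108e-04
ln(t1/t2) = ln(19.2/1.7) = 2.4243
Ea = 8.314 * 2.4243 / 1.0108e-04 = 199392.9442 J/mol
Ea = 199.39 kJ/mol

199.39 kJ/mol


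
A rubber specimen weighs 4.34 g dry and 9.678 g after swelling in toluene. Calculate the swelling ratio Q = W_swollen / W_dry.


Q = W_swollen / W_dry
Q = 9.678 / 4.34
Q = 2.23

Q = 2.23


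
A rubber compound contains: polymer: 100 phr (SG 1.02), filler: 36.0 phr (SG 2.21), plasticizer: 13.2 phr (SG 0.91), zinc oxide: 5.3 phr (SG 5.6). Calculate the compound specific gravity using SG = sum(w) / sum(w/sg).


Sum of weights = 154.5
Volume contributions:
  polymer: 100/1.02 = 98.0392
  filler: 36.0/2.21 = 16.2896
  plasticizer: 13.2/0.91 = 14.5055
  zinc oxide: 5.3/5.6 = 0.9464
Sum of volumes = 129.7807
SG = 154.5 / 129.7807 = 1.19

SG = 1.19


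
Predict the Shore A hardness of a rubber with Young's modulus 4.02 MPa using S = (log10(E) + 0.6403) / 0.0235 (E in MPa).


log10(E) = 0.0235*S - 0.6403  =>  S = (log10(E) + 0.6403) / 0.0235
log10(4.02) = 0.604226
S = (0.604226 + 0.6403) / 0.0235 = 1.244526 / 0.0235
S = 53.0

Shore A = 53.0


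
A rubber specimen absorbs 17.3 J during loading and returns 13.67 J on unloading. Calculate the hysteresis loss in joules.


Hysteresis loss = loading - unloading
= 17.3 - 13.67
= 3.63 J

3.63 J


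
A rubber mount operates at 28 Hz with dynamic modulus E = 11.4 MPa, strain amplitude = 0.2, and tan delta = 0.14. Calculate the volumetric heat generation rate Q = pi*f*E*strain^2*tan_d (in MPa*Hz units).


Q = pi * f * E * strain^2 * tan_d
= pi * 28 * 11.4 * 0.2^2 * 0.14
= pi * 28 * 11.4 * 0.0400 * 0.14
= 5.6157

Q = 5.6157


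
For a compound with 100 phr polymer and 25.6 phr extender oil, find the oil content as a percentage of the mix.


Oil % = oil / (100 + oil) * 100
= 25.6 / (100 + 25.6) * 100
= 25.6 / 125.6 * 100
= 20.38%

20.38%


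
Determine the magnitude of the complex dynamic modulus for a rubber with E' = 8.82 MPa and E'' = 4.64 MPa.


|E*| = sqrt(E'^2 + E''^2)
= sqrt(8.82^2 + 4.64^2)
= sqrt(77.7924 + 21.5296)
= 9.966 MPa

9.966 MPa


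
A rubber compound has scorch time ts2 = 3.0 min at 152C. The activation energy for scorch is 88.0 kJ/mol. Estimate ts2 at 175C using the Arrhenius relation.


Convert temperatures: T1 = 152 + 273.15 = 425.15 K, T2 = 175 + 273.15 = 448.15 K
ts2_new = 3.0 * exp(88000 / 8.314 * (1/448.15 - 1/425.15))
1/T2 - 1/T1 = -1.2072e-04
ts2_new = 0.84 min

0.84 min


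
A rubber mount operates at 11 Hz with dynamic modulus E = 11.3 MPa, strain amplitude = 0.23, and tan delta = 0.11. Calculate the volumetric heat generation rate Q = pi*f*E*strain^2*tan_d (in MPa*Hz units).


Q = pi * f * E * strain^2 * tan_d
= pi * 11 * 11.3 * 0.23^2 * 0.11
= pi * 11 * 11.3 * 0.0529 * 0.11
= 2.2723

Q = 2.2723


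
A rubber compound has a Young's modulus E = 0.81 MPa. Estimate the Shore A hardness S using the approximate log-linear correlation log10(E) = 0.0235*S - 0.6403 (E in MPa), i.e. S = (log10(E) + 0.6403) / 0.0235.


log10(E) = 0.0235*S - 0.6403  =>  S = (log10(E) + 0.6403) / 0.0235
log10(0.81) = -0.091515
S = (-0.091515 + 0.6403) / 0.0235 = 0.548785 / 0.0235
S = 23.4

Shore A = 23.4


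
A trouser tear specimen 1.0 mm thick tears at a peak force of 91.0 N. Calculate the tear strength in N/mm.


Tear strength = force / thickness
= 91.0 / 1.0
= 91.0 N/mm

91.0 N/mm


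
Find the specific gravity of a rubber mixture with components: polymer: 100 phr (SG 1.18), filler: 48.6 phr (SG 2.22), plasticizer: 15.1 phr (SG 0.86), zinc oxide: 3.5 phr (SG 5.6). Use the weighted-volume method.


Sum of weights = 167.2
Volume contributions:
  polymer: 100/1.18 = 84.7458
  filler: 48.6/2.22 = 21.8919
  plasticizer: 15.1/0.86 = 17.5581
  zinc oxide: 3.5/5.6 = 0.6250
Sum of volumes = 124.8208
SG = 167.2 / 124.8208 = 1.34

SG = 1.34


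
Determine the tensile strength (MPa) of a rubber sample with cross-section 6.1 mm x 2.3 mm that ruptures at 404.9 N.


Area = width * thickness = 6.1 * 2.3 = 14.03 mm^2
TS = force / area = 404.9 / 14.03 = 28.86 MPa

28.86 MPa


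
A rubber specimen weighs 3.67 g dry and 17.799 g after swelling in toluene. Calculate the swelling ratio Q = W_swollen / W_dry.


Q = W_swollen / W_dry
Q = 17.799 / 3.67
Q = 4.85

Q = 4.85


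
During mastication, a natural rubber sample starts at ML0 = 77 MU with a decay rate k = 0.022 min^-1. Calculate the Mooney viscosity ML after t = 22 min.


ML = ML0 * exp(-k * t)
ML = 77 * exp(-0.022 * 22)
ML = 77 * 0.6163
ML = 47.46 MU

47.46 MU


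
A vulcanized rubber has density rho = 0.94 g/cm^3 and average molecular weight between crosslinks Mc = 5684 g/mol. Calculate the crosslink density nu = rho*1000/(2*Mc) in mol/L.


nu = rho * 1000 / (2 * Mc)
nu = 0.94 * 1000 / (2 * 5684)
nu = 940.0 / 11368
nu = 0.0827 mol/L

0.0827 mol/L


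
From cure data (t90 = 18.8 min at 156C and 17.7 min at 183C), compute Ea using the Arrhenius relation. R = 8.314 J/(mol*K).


T1 = 429.15 K, T2 = 456.15 K
1/T1 - 1/T2 = 1.3793e-04
ln(t1/t2) = ln(18.8/17.7) = 0.0603
Ea = 8.314 * 0.0603 / 1.3793e-04 = 3634.3304 J/mol
Ea = 3.63 kJ/mol

3.63 kJ/mol


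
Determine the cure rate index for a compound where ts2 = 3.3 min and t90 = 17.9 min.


CRI = 100 / (t90 - ts2)
= 100 / (17.9 - 3.3)
= 100 / 14.6
= 6.85 min^-1

6.85 min^-1


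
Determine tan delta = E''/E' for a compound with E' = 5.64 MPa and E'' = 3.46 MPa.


tan delta = E'' / E'
= 3.46 / 5.64
= 0.6135

tan delta = 0.6135


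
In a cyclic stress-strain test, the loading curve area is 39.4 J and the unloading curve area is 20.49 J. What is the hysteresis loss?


Hysteresis loss = loading - unloading
= 39.4 - 20.49
= 18.91 J

18.91 J


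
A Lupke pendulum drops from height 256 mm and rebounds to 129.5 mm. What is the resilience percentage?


Resilience = h_rebound / h_drop * 100
= 129.5 / 256 * 100
= 50.6%

50.6%


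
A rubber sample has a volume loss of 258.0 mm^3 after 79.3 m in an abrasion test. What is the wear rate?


Rate = volume_loss / distance
= 258.0 / 79.3
= 3.253 mm^3/m

3.253 mm^3/m


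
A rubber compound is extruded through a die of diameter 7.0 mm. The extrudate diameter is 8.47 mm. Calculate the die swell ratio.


Die swell ratio = D_extrudate / D_die
= 8.47 / 7.0
= 1.21

Die swell = 1.21


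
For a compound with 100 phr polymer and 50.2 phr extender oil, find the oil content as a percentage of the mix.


Oil % = oil / (100 + oil) * 100
= 50.2 / (100 + 50.2) * 100
= 50.2 / 150.2 * 100
= 33.42%

33.42%


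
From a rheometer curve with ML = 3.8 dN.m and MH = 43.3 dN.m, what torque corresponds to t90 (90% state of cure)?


M90 = ML + 0.9 * (MH - ML)
M90 = 3.8 + 0.9 * (43.3 - 3.8)
M90 = 3.8 + 0.9 * 39.5
M90 = 39.35 dN.m

39.35 dN.m


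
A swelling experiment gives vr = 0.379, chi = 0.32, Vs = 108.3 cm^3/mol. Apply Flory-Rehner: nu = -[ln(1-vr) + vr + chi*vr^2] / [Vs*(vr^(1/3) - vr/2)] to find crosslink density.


ln(1 - vr) = ln(1 - 0.379) = -0.4764
Numerator = -((-0.4764) + 0.379 + 0.32 * 0.379^2) = 0.0515
Denominator = 108.3 * (0.379^(1/3) - 0.379/2) = 57.8517
nu = 0.0515 / 57.8517 = 8.8950e-04 mol/cm^3

8.8950e-04 mol/cm^3


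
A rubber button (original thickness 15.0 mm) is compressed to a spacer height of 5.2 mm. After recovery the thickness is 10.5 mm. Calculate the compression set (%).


CS = (t0 - recovered) / (t0 - ts) * 100
= (15.0 - 10.5) / (15.0 - 5.2) * 100
= 4.5 / 9.8 * 100
= 45.9%

45.9%


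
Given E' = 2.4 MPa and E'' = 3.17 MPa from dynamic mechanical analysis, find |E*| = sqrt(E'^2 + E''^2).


|E*| = sqrt(E'^2 + E''^2)
= sqrt(2.4^2 + 3.17^2)
= sqrt(5.7600 + 10.0489)
= 3.976 MPa

3.976 MPa


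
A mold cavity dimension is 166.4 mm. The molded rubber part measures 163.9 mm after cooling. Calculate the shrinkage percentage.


Shrinkage = (mold - part) / mold * 100
= (166.4 - 163.9) / 166.4 * 100
= 2.5 / 166.4 * 100
= 1.5%

1.5%


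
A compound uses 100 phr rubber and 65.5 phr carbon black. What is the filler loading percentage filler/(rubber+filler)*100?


Filler % = filler / (rubber + filler) * 100
= 65.5 / (100 + 65.5) * 100
= 65.5 / 165.5 * 100
= 39.58%

39.58%


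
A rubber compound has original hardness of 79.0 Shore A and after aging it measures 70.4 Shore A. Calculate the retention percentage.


Retention = aged / original * 100
= 70.4 / 79.0 * 100
= 89.1%

89.1%


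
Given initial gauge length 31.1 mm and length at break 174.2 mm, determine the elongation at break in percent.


Elongation = (Lf - L0) / L0 * 100
= (174.2 - 31.1) / 31.1 * 100
= 143.1 / 31.1 * 100
= 460.1%

460.1%


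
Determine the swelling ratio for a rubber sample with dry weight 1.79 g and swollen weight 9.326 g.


Q = W_swollen / W_dry
Q = 9.326 / 1.79
Q = 5.21

Q = 5.21


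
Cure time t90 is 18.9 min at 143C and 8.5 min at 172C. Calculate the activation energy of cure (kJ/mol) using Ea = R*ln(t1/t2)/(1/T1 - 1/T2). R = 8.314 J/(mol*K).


T1 = 416.15 K, T2 = 445.15 K
1/T1 - 1/T2 = 1.5655e-04
ln(t1/t2) = ln(18.9/8.5) = 0.7991
Ea = 8.314 * 0.7991 / 1.5655e-04 = 42439.1937 J/mol
Ea = 42.44 kJ/mol

42.44 kJ/mol


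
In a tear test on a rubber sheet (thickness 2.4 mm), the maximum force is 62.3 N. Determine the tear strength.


Tear strength = force / thickness
= 62.3 / 2.4
= 25.96 N/mm

25.96 N/mm


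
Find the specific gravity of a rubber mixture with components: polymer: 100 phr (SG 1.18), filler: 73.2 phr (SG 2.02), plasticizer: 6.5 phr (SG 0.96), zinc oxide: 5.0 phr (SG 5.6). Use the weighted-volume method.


Sum of weights = 184.7
Volume contributions:
  polymer: 100/1.18 = 84.7458
  filler: 73.2/2.02 = 36.2376
  plasticizer: 6.5/0.96 = 6.7708
  zinc oxide: 5.0/5.6 = 0.8929
Sum of volumes = 128.6471
SG = 184.7 / 128.6471 = 1.436

SG = 1.436


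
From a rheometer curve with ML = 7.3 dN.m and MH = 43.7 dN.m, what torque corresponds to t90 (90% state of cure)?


M90 = ML + 0.9 * (MH - ML)
M90 = 7.3 + 0.9 * (43.7 - 7.3)
M90 = 7.3 + 0.9 * 36.4
M90 = 40.06 dN.m

40.06 dN.m


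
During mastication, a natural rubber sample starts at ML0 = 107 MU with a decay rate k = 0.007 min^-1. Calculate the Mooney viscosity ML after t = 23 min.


ML = ML0 * exp(-k * t)
ML = 107 * exp(-0.007 * 23)
ML = 107 * 0.8513
ML = 91.09 MU

91.09 MU


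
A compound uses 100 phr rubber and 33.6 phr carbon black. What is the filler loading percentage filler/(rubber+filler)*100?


Filler % = filler / (rubber + filler) * 100
= 33.6 / (100 + 33.6) * 100
= 33.6 / 133.6 * 100
= 25.15%

25.15%


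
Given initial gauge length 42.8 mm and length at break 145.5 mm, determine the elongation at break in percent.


Elongation = (Lf - L0) / L0 * 100
= (145.5 - 42.8) / 42.8 * 100
= 102.7 / 42.8 * 100
= 240.0%

240.0%


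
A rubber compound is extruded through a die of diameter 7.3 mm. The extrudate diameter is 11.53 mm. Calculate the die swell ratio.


Die swell ratio = D_extrudate / D_die
= 11.53 / 7.3
= 1.579

Die swell = 1.579


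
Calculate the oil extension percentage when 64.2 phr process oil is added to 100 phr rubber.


Oil % = oil / (100 + oil) * 100
= 64.2 / (100 + 64.2) * 100
= 64.2 / 164.2 * 100
= 39.1%

39.1%


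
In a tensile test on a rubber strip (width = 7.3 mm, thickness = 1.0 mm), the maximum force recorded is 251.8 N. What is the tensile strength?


Area = width * thickness = 7.3 * 1.0 = 7.3 mm^2
TS = force / area = 251.8 / 7.3 = 34.49 MPa

34.49 MPa


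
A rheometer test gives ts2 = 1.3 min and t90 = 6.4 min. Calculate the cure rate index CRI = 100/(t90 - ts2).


CRI = 100 / (t90 - ts2)
= 100 / (6.4 - 1.3)
= 100 / 5.1
= 19.61 min^-1

19.61 min^-1


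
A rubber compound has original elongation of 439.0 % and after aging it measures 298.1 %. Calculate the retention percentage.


Retention = aged / original * 100
= 298.1 / 439.0 * 100
= 67.9%

67.9%


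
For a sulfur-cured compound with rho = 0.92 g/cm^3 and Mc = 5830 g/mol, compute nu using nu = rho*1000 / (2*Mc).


nu = rho * 1000 / (2 * Mc)
nu = 0.92 * 1000 / (2 * 5830)
nu = 920.0 / 11660
nu = 0.0789 mol/L

0.0789 mol/L


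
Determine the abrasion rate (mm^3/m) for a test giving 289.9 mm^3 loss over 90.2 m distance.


Rate = volume_loss / distance
= 289.9 / 90.2
= 3.214 mm^3/m

3.214 mm^3/m


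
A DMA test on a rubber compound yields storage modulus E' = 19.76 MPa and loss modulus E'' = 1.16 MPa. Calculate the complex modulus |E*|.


|E*| = sqrt(E'^2 + E''^2)
= sqrt(19.76^2 + 1.16^2)
= sqrt(390.4576 + 1.3456)
= 19.794 MPa

19.794 MPa


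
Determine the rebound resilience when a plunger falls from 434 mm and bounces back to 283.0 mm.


Resilience = h_rebound / h_drop * 100
= 283.0 / 434 * 100
= 65.2%

65.2%


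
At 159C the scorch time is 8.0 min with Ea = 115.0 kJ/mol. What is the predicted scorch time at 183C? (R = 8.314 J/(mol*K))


Convert temperatures: T1 = 159 + 273.15 = 432.15 K, T2 = 183 + 273.15 = 456.15 K
ts2_new = 8.0 * exp(115000 / 8.314 * (1/456.15 - 1/432.15))
1/T2 - 1/T1 = -1.2175e-04
ts2_new = 1.48 min

1.48 min


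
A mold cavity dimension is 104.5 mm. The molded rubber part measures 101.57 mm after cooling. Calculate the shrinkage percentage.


Shrinkage = (mold - part) / mold * 100
= (104.5 - 101.57) / 104.5 * 100
= 2.93 / 104.5 * 100
= 2.8%

2.8%


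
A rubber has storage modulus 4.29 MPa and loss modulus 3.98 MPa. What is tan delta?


tan delta = E'' / E'
= 3.98 / 4.29
= 0.9277

tan delta = 0.9277


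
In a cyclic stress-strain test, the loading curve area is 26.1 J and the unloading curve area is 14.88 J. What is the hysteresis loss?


Hysteresis loss = loading - unloading
= 26.1 - 14.88
= 11.22 J

11.22 J


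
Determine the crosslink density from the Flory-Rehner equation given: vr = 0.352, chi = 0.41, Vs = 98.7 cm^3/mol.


ln(1 - vr) = ln(1 - 0.352) = -0.4339
Numerator = -((-0.4339) + 0.352 + 0.41 * 0.352^2) = 0.0311
Denominator = 98.7 * (0.352^(1/3) - 0.352/2) = 52.3179
nu = 0.0311 / 52.3179 = 5.9375e-04 mol/cm^3

5.9375e-04 mol/cm^3


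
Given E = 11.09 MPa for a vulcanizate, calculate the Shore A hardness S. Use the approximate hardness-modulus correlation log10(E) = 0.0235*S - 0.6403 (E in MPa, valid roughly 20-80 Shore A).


log10(E) = 0.0235*S - 0.6403  =>  S = (log10(E) + 0.6403) / 0.0235
log10(11.09) = 1.044932
S = (1.044932 + 0.6403) / 0.0235 = 1.685232 / 0.0235
S = 71.7

Shore A = 71.7


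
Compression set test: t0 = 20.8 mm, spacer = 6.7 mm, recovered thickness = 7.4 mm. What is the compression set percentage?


CS = (t0 - recovered) / (t0 - ts) * 100
= (20.8 - 7.4) / (20.8 - 6.7) * 100
= 13.4 / 14.1 * 100
= 95.0%

95.0%


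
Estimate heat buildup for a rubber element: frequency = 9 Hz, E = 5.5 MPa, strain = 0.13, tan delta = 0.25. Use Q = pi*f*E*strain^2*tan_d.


Q = pi * f * E * strain^2 * tan_d
= pi * 9 * 5.5 * 0.13^2 * 0.25
= pi * 9 * 5.5 * 0.0169 * 0.25
= 0.6570

Q = 0.6570


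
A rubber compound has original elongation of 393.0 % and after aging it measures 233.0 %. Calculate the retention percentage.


Retention = aged / original * 100
= 233.0 / 393.0 * 100
= 59.3%

59.3%


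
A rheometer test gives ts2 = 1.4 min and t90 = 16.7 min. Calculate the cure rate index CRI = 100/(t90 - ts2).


CRI = 100 / (t90 - ts2)
= 100 / (16.7 - 1.4)
= 100 / 15.3
= 6.54 min^-1

6.54 min^-1


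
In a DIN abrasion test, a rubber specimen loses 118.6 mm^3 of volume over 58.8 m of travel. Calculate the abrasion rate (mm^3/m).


Rate = volume_loss / distance
= 118.6 / 58.8
= 2.017 mm^3/m

2.017 mm^3/m


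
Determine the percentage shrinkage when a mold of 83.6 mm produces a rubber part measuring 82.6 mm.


Shrinkage = (mold - part) / mold * 100
= (83.6 - 82.6) / 83.6 * 100
= 1.0 / 83.6 * 100
= 1.2%

1.2%


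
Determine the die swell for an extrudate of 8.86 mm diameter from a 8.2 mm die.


Die swell ratio = D_extrudate / D_die
= 8.86 / 8.2
= 1.08

Die swell = 1.08


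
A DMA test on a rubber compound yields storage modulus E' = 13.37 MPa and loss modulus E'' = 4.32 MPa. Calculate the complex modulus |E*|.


|E*| = sqrt(E'^2 + E''^2)
= sqrt(13.37^2 + 4.32^2)
= sqrt(178.7569 + 18.6624)
= 14.051 MPa

14.051 MPa


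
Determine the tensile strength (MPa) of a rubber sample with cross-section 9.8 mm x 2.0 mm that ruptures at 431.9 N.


Area = width * thickness = 9.8 * 2.0 = 19.6 mm^2
TS = force / area = 431.9 / 19.6 = 22.04 MPa

22.04 MPa


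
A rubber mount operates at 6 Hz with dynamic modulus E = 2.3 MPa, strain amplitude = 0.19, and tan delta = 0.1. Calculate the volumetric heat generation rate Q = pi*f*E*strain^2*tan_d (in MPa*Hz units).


Q = pi * f * E * strain^2 * tan_d
= pi * 6 * 2.3 * 0.19^2 * 0.1
= pi * 6 * 2.3 * 0.0361 * 0.1
= 0.1565

Q = 0.1565


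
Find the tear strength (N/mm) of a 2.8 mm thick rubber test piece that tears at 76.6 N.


Tear strength = force / thickness
= 76.6 / 2.8
= 27.36 N/mm

27.36 N/mm


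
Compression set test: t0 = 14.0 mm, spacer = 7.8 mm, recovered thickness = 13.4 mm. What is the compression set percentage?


CS = (t0 - recovered) / (t0 - ts) * 100
= (14.0 - 13.4) / (14.0 - 7.8) * 100
= 0.6 / 6.2 * 100
= 9.7%

9.7%


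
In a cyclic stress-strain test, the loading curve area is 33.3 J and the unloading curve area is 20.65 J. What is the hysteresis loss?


Hysteresis loss = loading - unloading
= 33.3 - 20.65
= 12.65 J

12.65 J


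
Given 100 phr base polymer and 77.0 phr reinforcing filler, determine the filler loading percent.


Filler % = filler / (rubber + filler) * 100
= 77.0 / (100 + 77.0) * 100
= 77.0 / 177.0 * 100
= 43.5%

43.5%


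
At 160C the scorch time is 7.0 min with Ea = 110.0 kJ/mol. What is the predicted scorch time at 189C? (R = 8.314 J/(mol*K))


Convert temperatures: T1 = 160 + 273.15 = 433.15 K, T2 = 189 + 273.15 = 462.15 K
ts2_new = 7.0 * exp(110000 / 8.314 * (1/462.15 - 1/433.15))
1/T2 - 1/T1 = -1.4487e-04
ts2_new = 1.03 min

1.03 min


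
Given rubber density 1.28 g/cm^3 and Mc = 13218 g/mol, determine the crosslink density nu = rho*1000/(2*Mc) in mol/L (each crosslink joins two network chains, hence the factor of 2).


nu = rho * 1000 / (2 * Mc)
nu = 1.28 * 1000 / (2 * 13218)
nu = 1280.0 / 26436
nu = 0.0484 mol/L

0.0484 mol/L


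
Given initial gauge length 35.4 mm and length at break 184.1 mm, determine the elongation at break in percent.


Elongation = (Lf - L0) / L0 * 100
= (184.1 - 35.4) / 35.4 * 100
= 148.7 / 35.4 * 100
= 420.1%

420.1%


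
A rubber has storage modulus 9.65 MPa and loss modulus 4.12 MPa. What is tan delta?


tan delta = E'' / E'
= 4.12 / 9.65
= 0.4269

tan delta = 0.4269


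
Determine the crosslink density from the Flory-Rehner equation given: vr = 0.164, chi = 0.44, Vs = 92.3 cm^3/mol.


ln(1 - vr) = ln(1 - 0.164) = -0.1791
Numerator = -((-0.1791) + 0.164 + 0.44 * 0.164^2) = 0.0033
Denominator = 92.3 * (0.164^(1/3) - 0.164/2) = 42.9537
nu = 0.0033 / 42.9537 = 7.6651e-05 mol/cm^3

7.6651e-05 mol/cm^3


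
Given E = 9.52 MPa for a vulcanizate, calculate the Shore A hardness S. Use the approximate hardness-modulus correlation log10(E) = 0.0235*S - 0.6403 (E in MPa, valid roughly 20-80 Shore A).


log10(E) = 0.0235*S - 0.6403  =>  S = (log10(E) + 0.6403) / 0.0235
log10(9.52) = 0.978637
S = (0.978637 + 0.6403) / 0.0235 = 1.618937 / 0.0235
S = 68.9

Shore A = 68.9


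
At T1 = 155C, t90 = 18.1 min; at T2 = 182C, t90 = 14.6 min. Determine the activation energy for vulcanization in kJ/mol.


T1 = 428.15 K, T2 = 455.15 K
1/T1 - 1/T2 = 1.3855e-04
ln(t1/t2) = ln(18.1/14.6) = 0.2149
Ea = 8.314 * 0.2149 / 1.3855e-04 = 12894.7755 J/mol
Ea = 12.89 kJ/mol

12.89 kJ/mol


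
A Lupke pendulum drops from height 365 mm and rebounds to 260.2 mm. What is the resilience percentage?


Resilience = h_rebound / h_drop * 100
= 260.2 / 365 * 100
= 71.3%

71.3%


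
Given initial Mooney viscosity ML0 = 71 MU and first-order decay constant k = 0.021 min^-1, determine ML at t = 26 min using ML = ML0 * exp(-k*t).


ML = ML0 * exp(-k * t)
ML = 71 * exp(-0.021 * 26)
ML = 71 * 0.5793
ML = 41.13 MU

41.13 MU


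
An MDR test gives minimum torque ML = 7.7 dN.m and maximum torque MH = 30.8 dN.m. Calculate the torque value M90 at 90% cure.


M90 = ML + 0.9 * (MH - ML)
M90 = 7.7 + 0.9 * (30.8 - 7.7)
M90 = 7.7 + 0.9 * 23.1
M90 = 28.49 dN.m

28.49 dN.m


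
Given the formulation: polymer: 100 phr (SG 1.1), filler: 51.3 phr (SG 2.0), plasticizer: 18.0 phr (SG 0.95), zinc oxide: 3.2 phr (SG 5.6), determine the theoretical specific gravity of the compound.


Sum of weights = 172.5
Volume contributions:
  polymer: 100/1.1 = 90.9091
  filler: 51.3/2.0 = 25.6500
  plasticizer: 18.0/0.95 = 18.9474
  zinc oxide: 3.2/5.6 = 0.5714
Sum of volumes = 136.0779
SG = 172.5 / 136.0779 = 1.268

SG = 1.268


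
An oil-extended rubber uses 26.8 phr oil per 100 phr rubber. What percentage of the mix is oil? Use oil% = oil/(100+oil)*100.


Oil % = oil / (100 + oil) * 100
= 26.8 / (100 + 26.8) * 100
= 26.8 / 126.8 * 100
= 21.14%

21.14%


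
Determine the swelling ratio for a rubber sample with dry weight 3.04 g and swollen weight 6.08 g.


Q = W_swollen / W_dry
Q = 6.08 / 3.04
Q = 2.0

Q = 2.0


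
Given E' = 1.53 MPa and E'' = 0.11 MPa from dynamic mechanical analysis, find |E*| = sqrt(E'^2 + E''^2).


|E*| = sqrt(E'^2 + E''^2)
= sqrt(1.53^2 + 0.11^2)
= sqrt(2.3409 + 0.0121)
= 1.534 MPa

1.534 MPa


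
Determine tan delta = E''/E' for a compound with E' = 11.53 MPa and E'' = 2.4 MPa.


tan delta = E'' / E'
= 2.4 / 11.53
= 0.2082

tan delta = 0.2082


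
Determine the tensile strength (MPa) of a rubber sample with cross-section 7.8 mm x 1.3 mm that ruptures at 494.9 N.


Area = width * thickness = 7.8 * 1.3 = 10.14 mm^2
TS = force / area = 494.9 / 10.14 = 48.81 MPa

48.81 MPa


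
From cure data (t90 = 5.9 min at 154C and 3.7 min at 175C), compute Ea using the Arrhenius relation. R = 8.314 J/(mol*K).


T1 = 427.15 K, T2 = 448.15 K
1/T1 - 1/T2 = 1.0970e-04
ln(t1/t2) = ln(5.9/3.7) = 0.4666
Ea = 8.314 * 0.4666 / 1.0970e-04 = 35363.6798 J/mol
Ea = 35.36 kJ/mol

35.36 kJ/mol


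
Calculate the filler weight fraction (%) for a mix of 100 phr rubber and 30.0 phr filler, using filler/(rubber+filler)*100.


Filler % = filler / (rubber + filler) * 100
= 30.0 / (100 + 30.0) * 100
= 30.0 / 130.0 * 100
= 23.08%

23.08%


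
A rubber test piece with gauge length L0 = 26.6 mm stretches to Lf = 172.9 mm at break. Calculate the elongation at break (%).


Elongation = (Lf - L0) / L0 * 100
= (172.9 - 26.6) / 26.6 * 100
= 146.3 / 26.6 * 100
= 550.0%

550.0%


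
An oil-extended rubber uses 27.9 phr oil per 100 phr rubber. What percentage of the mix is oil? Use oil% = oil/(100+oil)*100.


Oil % = oil / (100 + oil) * 100
= 27.9 / (100 + 27.9) * 100
= 27.9 / 127.9 * 100
= 21.81%

21.81%


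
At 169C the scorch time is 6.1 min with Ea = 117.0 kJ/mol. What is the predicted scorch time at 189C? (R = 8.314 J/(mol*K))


Convert temperatures: T1 = 169 + 273.15 = 442.15 K, T2 = 189 + 273.15 = 462.15 K
ts2_new = 6.1 * exp(117000 / 8.314 * (1/462.15 - 1/442.15))
1/T2 - 1/T1 = -9.7876e-05
ts2_new = 1.54 min

1.54 min


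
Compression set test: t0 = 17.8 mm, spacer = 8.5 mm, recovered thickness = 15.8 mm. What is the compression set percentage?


CS = (t0 - recovered) / (t0 - ts) * 100
= (17.8 - 15.8) / (17.8 - 8.5) * 100
= 2.0 / 9.3 * 100
= 21.5%

21.5%


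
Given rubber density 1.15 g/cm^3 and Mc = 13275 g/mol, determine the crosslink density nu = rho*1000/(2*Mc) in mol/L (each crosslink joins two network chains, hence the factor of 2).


nu = rho * 1000 / (2 * Mc)
nu = 1.15 * 1000 / (2 * 13275)
nu = 1150.0 / 26550
nu = 0.0433 mol/L

0.0433 mol/L


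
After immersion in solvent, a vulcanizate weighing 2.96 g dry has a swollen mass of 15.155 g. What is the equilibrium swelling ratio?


Q = W_swollen / W_dry
Q = 15.155 / 2.96
Q = 5.12

Q = 5.12


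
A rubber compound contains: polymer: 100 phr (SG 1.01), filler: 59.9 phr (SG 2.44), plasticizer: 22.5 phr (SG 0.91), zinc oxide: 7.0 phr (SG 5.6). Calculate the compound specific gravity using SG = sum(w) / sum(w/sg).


Sum of weights = 189.4
Volume contributions:
  polymer: 100/1.01 = 99.0099
  filler: 59.9/2.44 = 24.5492
  plasticizer: 22.5/0.91 = 24.7253
  zinc oxide: 7.0/5.6 = 1.2500
Sum of volumes = 149.5344
SG = 189.4 / 149.5344 = 1.267

SG = 1.267


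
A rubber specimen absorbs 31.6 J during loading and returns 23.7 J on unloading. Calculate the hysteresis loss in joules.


Hysteresis loss = loading - unloading
= 31.6 - 23.7
= 7.9 J

7.9 J


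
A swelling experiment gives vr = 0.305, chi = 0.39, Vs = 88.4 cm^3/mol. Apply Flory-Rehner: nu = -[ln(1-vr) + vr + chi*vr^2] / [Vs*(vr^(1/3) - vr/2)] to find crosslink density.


ln(1 - vr) = ln(1 - 0.305) = -0.3638
Numerator = -((-0.3638) + 0.305 + 0.39 * 0.305^2) = 0.0226
Denominator = 88.4 * (0.305^(1/3) - 0.305/2) = 46.0238
nu = 0.0226 / 46.0238 = 4.9026e-04 mol/cm^3

4.9026e-04 mol/cm^3


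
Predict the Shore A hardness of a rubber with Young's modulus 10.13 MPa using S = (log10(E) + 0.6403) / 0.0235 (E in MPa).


log10(E) = 0.0235*S - 0.6403  =>  S = (log10(E) + 0.6403) / 0.0235
log10(10.13) = 1.005609
S = (1.005609 + 0.6403) / 0.0235 = 1.645909 / 0.0235
S = 70.0

Shore A = 70.0


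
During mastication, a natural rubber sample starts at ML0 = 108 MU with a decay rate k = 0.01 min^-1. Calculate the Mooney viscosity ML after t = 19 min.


ML = ML0 * exp(-k * t)
ML = 108 * exp(-0.01 * 19)
ML = 108 * 0.8270
ML = 89.31 MU

89.31 MU


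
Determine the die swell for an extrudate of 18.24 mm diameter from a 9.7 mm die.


Die swell ratio = D_extrudate / D_die
= 18.24 / 9.7
= 1.88

Die swell = 1.88


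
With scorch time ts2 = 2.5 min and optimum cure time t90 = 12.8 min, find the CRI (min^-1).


CRI = 100 / (t90 - ts2)
= 100 / (12.8 - 2.5)
= 100 / 10.3
= 9.71 min^-1

9.71 min^-1


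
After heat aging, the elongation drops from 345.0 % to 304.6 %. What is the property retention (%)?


Retention = aged / original * 100
= 304.6 / 345.0 * 100
= 88.3%

88.3%


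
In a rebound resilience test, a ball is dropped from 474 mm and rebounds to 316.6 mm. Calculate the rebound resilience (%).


Resilience = h_rebound / h_drop * 100
= 316.6 / 474 * 100
= 66.8%

66.8%


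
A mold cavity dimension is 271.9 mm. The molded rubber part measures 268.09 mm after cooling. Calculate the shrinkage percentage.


Shrinkage = (mold - part) / mold * 100
= (271.9 - 268.09) / 271.9 * 100
= 3.81 / 271.9 * 100
= 1.4%

1.4%


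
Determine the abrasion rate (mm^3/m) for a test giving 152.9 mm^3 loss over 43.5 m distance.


Rate = volume_loss / distance
= 152.9 / 43.5
= 3.515 mm^3/m

3.515 mm^3/m


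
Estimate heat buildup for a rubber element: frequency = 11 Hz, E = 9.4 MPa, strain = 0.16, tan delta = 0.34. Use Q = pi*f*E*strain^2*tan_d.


Q = pi * f * E * strain^2 * tan_d
= pi * 11 * 9.4 * 0.16^2 * 0.34
= pi * 11 * 9.4 * 0.0256 * 0.34
= 2.8274

Q = 2.8274


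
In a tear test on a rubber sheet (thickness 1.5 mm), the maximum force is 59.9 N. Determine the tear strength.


Tear strength = force / thickness
= 59.9 / 1.5
= 39.93 N/mm

39.93 N/mm


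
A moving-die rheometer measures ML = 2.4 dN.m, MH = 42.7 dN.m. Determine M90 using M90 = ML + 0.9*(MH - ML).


M90 = ML + 0.9 * (MH - ML)
M90 = 2.4 + 0.9 * (42.7 - 2.4)
M90 = 2.4 + 0.9 * 40.3
M90 = 38.67 dN.m

38.67 dN.m


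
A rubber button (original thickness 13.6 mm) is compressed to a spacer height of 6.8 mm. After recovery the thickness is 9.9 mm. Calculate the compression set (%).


CS = (t0 - recovered) / (t0 - ts) * 100
= (13.6 - 9.9) / (13.6 - 6.8) * 100
= 3.7 / 6.8 * 100
= 54.4%

54.4%


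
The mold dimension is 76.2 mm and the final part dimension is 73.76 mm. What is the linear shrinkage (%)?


Shrinkage = (mold - part) / mold * 100
= (76.2 - 73.76) / 76.2 * 100
= 2.44 / 76.2 * 100
= 3.2%

3.2%


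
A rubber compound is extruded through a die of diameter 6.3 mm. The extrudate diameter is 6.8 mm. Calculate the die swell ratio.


Die swell ratio = D_extrudate / D_die
= 6.8 / 6.3
= 1.079

Die swell = 1.079


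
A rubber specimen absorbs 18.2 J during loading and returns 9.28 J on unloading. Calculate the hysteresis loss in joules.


Hysteresis loss = loading - unloading
= 18.2 - 9.28
= 8.92 J

8.92 J


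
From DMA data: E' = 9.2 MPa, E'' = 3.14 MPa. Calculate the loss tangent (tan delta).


tan delta = E'' / E'
= 3.14 / 9.2
= 0.3413

tan delta = 0.3413


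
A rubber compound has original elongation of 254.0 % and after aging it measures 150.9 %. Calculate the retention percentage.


Retention = aged / original * 100
= 150.9 / 254.0 * 100
= 59.4%

59.4%


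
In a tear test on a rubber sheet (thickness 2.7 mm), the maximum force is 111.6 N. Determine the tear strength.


Tear strength = force / thickness
= 111.6 / 2.7
= 41.33 N/mm

41.33 N/mm


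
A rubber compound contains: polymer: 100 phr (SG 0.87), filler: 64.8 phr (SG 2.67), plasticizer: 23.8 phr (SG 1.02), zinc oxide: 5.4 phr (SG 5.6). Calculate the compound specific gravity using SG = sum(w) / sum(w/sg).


Sum of weights = 194.0
Volume contributions:
  polymer: 100/0.87 = 114.9425
  filler: 64.8/2.67 = 24.2697
  plasticizer: 23.8/1.02 = 23.3333
  zinc oxide: 5.4/5.6 = 0.9643
Sum of volumes = 163.5098
SG = 194.0 / 163.5098 = 1.186

SG = 1.186
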